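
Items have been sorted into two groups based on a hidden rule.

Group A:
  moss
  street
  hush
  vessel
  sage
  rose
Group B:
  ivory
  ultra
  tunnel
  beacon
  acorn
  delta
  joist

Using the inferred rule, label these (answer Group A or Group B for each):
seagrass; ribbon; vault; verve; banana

Group A, Group B, Group B, Group B, Group B

Every 'Group A' example satisfies: even length AND contains 's'. None of the 'Group B' examples do.
seagrass → length 8, has 's' → Group A. ribbon → length 6, no 's' → Group B. vault → length 5, no 's' → Group B. verve → length 5, no 's' → Group B. banana → length 6, no 's' → Group B.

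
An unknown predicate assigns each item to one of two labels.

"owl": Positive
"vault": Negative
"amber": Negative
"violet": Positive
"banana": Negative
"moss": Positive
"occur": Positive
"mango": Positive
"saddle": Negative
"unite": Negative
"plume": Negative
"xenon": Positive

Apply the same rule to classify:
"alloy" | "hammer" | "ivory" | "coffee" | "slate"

Comparing the two groups points to one rule — contains 'o'.
"alloy": has 'o' — matches, so Positive. "hammer": no 'o' — doesn't match, so Negative. "ivory": has 'o' — matches, so Positive. "coffee": has 'o' — matches, so Positive. "slate": no 'o' — doesn't match, so Negative.

Positive, Negative, Positive, Positive, Negative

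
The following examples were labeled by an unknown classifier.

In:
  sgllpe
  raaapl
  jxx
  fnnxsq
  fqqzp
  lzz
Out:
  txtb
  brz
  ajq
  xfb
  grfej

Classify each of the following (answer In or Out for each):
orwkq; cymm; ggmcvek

Out, In, In

Looking at the examples, the only property every 'In' case has and every 'Out' case lacks is: has a double letter.
orwkq — no doubled letter, hence Out.
cymm — 'mm' doubled, hence In.
ggmcvek — 'gg' doubled, hence In.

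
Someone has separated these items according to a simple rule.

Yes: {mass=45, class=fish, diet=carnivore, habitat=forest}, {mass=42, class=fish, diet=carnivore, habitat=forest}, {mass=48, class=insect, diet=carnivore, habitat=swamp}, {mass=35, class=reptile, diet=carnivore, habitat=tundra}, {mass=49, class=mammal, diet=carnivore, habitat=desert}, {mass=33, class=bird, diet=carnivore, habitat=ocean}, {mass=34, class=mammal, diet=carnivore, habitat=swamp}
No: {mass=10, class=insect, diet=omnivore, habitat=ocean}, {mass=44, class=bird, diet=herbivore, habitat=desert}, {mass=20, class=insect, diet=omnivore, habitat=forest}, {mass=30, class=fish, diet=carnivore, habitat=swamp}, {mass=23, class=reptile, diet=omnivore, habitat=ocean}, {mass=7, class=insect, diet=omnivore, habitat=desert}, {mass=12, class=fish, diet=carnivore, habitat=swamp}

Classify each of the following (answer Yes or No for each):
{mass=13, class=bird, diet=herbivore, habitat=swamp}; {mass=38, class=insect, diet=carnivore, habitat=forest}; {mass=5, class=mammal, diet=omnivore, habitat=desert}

The simplest hypothesis consistent with all the labels is: diet is carnivore AND mass ≥ 33.
{mass=13, class=bird, diet=herbivore, habitat=swamp} → diet is herbivore, mass = 13 → No. {mass=38, class=insect, diet=carnivore, habitat=forest} → diet is carnivore, mass = 38 → Yes. {mass=5, class=mammal, diet=omnivore, habitat=desert} → diet is omnivore, mass = 5 → No.

No, Yes, No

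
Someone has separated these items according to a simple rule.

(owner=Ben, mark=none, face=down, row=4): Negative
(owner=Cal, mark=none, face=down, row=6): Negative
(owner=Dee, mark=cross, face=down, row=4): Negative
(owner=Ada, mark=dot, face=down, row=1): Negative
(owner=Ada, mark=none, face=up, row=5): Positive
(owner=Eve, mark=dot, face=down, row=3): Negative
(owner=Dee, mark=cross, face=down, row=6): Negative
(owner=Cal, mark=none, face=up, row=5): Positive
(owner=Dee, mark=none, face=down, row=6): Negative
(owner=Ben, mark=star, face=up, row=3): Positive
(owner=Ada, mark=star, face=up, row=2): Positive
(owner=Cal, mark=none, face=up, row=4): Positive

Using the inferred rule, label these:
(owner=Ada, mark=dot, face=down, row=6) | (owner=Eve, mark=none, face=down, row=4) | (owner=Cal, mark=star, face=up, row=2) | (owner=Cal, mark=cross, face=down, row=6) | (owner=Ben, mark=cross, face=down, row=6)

Negative, Negative, Positive, Negative, Negative

Rule: face is up. This holds for each 'Positive' example and fails for each 'Negative' one.
(owner=Ada, mark=dot, face=down, row=6) → face is down → Negative. (owner=Eve, mark=none, face=down, row=4) → face is down → Negative. (owner=Cal, mark=star, face=up, row=2) → face is up → Positive. (owner=Cal, mark=cross, face=down, row=6) → face is down → Negative. (owner=Ben, mark=cross, face=down, row=6) → face is down → Negative.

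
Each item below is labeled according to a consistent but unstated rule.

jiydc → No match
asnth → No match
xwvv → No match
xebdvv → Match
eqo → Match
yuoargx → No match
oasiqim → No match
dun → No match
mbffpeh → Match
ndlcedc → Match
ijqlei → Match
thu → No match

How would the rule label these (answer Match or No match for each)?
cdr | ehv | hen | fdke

No match, Match, Match, Match

The rule appears to be: contains 'e'.
cdr → no 'e' → No match. ehv → has 'e' → Match. hen → has 'e' → Match. fdke → has 'e' → Match.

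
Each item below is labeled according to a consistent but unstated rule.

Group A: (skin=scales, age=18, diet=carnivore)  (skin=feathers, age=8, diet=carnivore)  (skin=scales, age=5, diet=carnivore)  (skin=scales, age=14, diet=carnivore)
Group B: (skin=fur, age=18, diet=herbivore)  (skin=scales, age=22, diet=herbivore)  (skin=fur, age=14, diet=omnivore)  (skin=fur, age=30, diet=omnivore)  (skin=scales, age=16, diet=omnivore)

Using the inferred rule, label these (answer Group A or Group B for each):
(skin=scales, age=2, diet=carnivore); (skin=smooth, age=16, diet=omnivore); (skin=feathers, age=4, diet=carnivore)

'Group A' ⟺ diet is carnivore.

Group A, Group B, Group A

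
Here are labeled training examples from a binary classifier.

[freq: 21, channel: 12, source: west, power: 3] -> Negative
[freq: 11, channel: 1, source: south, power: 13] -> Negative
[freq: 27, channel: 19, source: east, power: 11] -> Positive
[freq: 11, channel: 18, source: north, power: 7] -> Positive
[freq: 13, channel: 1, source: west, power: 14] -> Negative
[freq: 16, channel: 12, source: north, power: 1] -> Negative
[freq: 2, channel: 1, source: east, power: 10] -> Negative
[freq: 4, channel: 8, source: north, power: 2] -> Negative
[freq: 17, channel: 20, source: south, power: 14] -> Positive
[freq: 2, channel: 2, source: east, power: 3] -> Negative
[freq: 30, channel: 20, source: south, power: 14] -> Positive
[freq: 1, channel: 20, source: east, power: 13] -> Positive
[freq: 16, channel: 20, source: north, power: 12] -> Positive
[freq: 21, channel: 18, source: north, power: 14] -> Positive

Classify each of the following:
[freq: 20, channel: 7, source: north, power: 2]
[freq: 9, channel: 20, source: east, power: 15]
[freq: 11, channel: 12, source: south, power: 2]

Negative, Positive, Negative

Every 'Positive' example satisfies: channel ≥ 18. None of the 'Negative' examples do.
[freq: 20, channel: 7, source: north, power: 2]: channel = 7 — fails the rule, so Negative.
[freq: 9, channel: 20, source: east, power: 15]: channel = 20 — has this property, so Positive.
[freq: 11, channel: 12, source: south, power: 2]: channel = 12 — fails the rule, so Negative.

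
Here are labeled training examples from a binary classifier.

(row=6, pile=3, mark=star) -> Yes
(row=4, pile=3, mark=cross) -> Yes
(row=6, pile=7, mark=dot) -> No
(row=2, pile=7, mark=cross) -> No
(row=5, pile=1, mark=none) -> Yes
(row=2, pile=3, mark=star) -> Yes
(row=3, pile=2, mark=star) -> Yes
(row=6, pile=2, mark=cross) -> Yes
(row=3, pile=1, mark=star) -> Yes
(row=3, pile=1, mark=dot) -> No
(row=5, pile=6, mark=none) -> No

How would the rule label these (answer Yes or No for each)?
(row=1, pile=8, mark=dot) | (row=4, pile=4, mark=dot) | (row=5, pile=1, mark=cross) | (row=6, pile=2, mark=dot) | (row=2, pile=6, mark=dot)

The pattern is that an item is 'Yes' exactly when: mark is not dot AND pile ≤ 3.

No, No, Yes, No, No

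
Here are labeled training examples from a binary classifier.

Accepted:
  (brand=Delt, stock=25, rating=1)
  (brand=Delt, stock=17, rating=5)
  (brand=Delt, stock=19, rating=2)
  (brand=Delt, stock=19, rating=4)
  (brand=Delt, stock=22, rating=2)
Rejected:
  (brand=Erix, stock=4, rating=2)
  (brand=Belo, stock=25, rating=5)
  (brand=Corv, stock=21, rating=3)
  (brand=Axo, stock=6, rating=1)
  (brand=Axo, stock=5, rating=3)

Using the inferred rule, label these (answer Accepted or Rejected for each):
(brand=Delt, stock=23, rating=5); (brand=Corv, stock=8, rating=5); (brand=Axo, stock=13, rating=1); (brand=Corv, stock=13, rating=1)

The distinguishing property — brand is Delt — holds for all the 'Accepted' cases and none of the 'Rejected' cases.
Accepted: (brand=Delt, stock=23, rating=5), since brand is Delt.
Rejected: (brand=Corv, stock=8, rating=5), since brand is Corv.
Rejected: (brand=Axo, stock=13, rating=1), since brand is Axo.
Rejected: (brand=Corv, stock=13, rating=1), since brand is Corv.

Accepted, Rejected, Rejected, Rejected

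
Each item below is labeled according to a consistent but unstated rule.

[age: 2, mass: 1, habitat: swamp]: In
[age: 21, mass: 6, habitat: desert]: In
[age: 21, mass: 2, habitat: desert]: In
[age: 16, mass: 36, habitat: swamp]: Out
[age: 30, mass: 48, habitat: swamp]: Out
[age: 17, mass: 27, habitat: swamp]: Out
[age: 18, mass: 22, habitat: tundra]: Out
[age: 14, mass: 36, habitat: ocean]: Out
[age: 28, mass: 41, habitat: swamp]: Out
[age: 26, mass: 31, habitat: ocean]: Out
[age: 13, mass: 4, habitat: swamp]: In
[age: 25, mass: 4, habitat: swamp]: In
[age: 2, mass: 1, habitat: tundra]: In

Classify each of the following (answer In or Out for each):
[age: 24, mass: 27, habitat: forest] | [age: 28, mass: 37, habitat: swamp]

Out, Out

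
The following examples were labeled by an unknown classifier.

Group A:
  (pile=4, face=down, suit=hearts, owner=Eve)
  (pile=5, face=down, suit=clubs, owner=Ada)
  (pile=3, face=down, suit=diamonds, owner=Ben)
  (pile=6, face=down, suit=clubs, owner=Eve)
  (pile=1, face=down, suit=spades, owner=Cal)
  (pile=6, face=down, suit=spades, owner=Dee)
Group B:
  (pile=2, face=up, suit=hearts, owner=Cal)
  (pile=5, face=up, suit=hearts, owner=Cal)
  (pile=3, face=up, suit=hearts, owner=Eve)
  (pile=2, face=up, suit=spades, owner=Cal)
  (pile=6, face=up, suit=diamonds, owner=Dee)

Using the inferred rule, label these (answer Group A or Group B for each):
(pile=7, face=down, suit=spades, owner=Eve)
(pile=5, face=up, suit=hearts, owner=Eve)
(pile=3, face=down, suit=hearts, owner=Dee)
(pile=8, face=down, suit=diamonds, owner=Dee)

Group A, Group B, Group A, Group A

The rule appears to be: face is down.
(pile=7, face=down, suit=spades, owner=Eve): face is down — checks out, so Group A.
(pile=5, face=up, suit=hearts, owner=Eve): face is up — does not fit, so Group B.
(pile=3, face=down, suit=hearts, owner=Dee): face is down — checks out, so Group A.
(pile=8, face=down, suit=diamonds, owner=Dee): face is down — checks out, so Group A.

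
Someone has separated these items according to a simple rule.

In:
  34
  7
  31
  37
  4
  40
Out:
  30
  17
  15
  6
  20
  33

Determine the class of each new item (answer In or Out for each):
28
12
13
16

In, Out, In, In

The classifier is using: ≡ 1 (mod 3).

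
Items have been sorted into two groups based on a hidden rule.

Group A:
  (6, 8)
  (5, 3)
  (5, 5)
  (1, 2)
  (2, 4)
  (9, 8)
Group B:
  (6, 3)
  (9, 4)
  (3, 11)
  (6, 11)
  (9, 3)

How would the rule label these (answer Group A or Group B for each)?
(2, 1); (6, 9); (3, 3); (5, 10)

The common property of the 'Group A' items is: |first − second| ≤ 2. No 'Group B' item has it.
Group A: (2, 1), since |2−1| = 1. Group B: (6, 9), since |6−9| = 3. Group A: (3, 3), since |3−3| = 0. Group B: (5, 10), since |5−10| = 5.

Group A, Group B, Group A, Group B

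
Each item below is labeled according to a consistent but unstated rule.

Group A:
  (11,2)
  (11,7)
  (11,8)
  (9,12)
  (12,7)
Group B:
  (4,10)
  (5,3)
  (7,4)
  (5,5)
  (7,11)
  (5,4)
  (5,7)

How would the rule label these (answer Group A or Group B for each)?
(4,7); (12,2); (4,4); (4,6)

The common property of the 'Group A' items is: first ≥ 8. No 'Group B' item has it.
(4,7) → first 4 → Group B. (12,2) → first 12 → Group A. (4,4) → first 4 → Group B. (4,6) → first 4 → Group B.

Group B, Group A, Group B, Group B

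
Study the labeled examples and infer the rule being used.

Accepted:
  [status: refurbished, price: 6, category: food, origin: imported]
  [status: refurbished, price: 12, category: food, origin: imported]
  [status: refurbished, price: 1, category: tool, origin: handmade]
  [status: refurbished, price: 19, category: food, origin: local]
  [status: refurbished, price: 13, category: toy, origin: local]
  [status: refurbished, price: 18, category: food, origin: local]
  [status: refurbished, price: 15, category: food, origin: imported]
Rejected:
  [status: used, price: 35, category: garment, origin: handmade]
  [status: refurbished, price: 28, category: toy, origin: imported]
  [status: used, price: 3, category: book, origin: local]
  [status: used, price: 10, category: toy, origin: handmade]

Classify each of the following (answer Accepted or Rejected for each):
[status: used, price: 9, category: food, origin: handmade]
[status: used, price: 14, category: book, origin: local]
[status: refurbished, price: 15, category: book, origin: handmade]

Rejected, Rejected, Accepted

Every 'Accepted' example satisfies: status is refurbished AND price ≤ 19. None of the 'Rejected' examples do.
[status: used, price: 9, category: food, origin: handmade]: status is used, price = 9 — doesn't match, so Rejected.
[status: used, price: 14, category: book, origin: local]: status is used, price = 14 — doesn't match, so Rejected.
[status: refurbished, price: 15, category: book, origin: handmade]: status is refurbished, price = 15 — satisfies this, so Accepted.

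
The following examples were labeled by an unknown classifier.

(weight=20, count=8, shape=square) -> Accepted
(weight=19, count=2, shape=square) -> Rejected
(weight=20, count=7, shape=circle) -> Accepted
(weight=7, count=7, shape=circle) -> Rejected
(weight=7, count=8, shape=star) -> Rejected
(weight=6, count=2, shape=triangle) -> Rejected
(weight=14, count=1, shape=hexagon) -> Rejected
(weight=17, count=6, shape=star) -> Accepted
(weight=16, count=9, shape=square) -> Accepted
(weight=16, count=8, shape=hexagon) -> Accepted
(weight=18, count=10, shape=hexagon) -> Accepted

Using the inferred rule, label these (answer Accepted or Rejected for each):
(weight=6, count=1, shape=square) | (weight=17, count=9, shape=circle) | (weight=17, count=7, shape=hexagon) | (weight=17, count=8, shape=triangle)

Rejected, Accepted, Accepted, Accepted

'Accepted' ⟺ count ≥ 6 AND weight ≥ 14.
Rejected: (weight=6, count=1, shape=square), since count = 1, weight = 6.
Accepted: (weight=17, count=9, shape=circle), since count = 9, weight = 17.
Accepted: (weight=17, count=7, shape=hexagon), since count = 7, weight = 17.
Accepted: (weight=17, count=8, shape=triangle), since count = 8, weight = 17.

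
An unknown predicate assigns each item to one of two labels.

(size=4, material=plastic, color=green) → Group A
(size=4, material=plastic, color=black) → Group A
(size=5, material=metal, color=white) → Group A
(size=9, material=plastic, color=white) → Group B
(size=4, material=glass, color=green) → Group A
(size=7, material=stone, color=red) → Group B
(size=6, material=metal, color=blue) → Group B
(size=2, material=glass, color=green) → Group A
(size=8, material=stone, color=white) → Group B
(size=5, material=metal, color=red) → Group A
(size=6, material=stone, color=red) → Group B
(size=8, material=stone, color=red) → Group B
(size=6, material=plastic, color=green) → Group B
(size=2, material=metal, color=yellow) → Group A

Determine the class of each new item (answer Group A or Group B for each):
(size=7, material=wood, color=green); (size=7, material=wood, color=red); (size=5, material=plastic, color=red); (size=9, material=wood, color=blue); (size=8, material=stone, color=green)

Group B, Group B, Group A, Group B, Group B

The pattern is that an item is 'Group A' exactly when: size ≤ 5.
(size=7, material=wood, color=green) — size = 7, hence Group B.
(size=7, material=wood, color=red) — size = 7, hence Group B.
(size=5, material=plastic, color=red) — size = 5, hence Group A.
(size=9, material=wood, color=blue) — size = 9, hence Group B.
(size=8, material=stone, color=green) — size = 8, hence Group B.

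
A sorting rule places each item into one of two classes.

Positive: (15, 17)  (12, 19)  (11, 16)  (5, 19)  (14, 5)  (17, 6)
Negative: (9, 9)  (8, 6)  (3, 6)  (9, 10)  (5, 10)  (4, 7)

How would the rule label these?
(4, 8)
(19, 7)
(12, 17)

Negative, Positive, Positive

'Positive' ⟺ max ≥ 11.
(4, 8): max 8 — lacks this property, so Negative.
(19, 7): max 19 — meets the rule, so Positive.
(12, 17): max 17 — meets the rule, so Positive.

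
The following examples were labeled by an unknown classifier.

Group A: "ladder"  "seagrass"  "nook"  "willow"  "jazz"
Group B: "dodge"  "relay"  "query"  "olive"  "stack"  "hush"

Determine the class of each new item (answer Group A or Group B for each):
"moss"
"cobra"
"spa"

Checking candidate rules against both groups, what survives is: has a double letter.

Group A, Group B, Group B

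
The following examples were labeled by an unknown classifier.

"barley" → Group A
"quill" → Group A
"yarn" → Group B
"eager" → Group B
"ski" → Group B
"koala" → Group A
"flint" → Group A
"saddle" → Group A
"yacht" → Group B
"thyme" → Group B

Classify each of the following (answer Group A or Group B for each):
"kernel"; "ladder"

Group A, Group A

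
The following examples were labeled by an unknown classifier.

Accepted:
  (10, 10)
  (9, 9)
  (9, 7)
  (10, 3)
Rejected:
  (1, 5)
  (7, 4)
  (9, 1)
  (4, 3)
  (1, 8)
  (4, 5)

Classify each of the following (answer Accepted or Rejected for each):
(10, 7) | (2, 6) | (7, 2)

The rule appears to be: sum ≥ 13.
(10, 7): 10+7 = 17 — matches, so Accepted. (2, 6): 2+6 = 8 — fails the rule, so Rejected. (7, 2): 7+2 = 9 — fails the rule, so Rejected.

Accepted, Rejected, Rejected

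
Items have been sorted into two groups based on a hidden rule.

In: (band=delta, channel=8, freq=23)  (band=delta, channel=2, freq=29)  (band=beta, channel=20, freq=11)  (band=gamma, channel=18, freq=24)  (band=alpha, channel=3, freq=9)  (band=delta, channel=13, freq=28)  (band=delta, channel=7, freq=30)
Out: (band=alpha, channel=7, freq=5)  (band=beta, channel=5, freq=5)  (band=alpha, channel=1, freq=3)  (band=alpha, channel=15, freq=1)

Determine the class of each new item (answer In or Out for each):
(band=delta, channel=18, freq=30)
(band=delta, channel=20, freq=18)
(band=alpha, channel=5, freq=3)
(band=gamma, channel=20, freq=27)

In, In, Out, In

The rule appears to be: freq ≥ 9.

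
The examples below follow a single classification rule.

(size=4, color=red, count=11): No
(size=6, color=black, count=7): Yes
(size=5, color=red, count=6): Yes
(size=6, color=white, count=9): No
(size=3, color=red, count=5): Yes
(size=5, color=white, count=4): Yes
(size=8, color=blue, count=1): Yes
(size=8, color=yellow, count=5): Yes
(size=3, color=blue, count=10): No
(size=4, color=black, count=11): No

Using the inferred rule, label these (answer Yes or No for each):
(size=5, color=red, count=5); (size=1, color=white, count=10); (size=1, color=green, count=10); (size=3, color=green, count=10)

Rule: count ≤ 7. This holds for each 'Yes' example and fails for each 'No' one.
(size=5, color=red, count=5): Yes (count = 5).
(size=1, color=white, count=10): No (count = 10).
(size=1, color=green, count=10): No (count = 10).
(size=3, color=green, count=10): No (count = 10).

Yes, No, No, No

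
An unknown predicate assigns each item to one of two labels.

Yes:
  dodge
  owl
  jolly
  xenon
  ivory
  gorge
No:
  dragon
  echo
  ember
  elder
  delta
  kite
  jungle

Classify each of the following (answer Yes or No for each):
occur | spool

Yes, Yes

The distinguishing property — odd length AND contains 'o' — holds for all the 'Yes' cases and none of the 'No' cases.
occur → length 5, has 'o' → Yes.
spool → length 5, has 'o' → Yes.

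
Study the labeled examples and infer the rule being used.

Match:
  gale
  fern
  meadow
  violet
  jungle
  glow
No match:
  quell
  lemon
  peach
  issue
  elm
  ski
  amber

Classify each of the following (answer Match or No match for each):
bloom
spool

Rule: even length. This holds for each 'Match' example and fails for each 'No match' one.
bloom: length 5 — does not fit, so No match.
spool: length 5 — does not fit, so No match.

No match, No match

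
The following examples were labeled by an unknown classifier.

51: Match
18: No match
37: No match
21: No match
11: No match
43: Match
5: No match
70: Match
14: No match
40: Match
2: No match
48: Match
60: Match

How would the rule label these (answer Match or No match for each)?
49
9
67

The pattern is that an item is 'Match' exactly when: at least 40.
49 → 49 ≥ 40 → Match. 9 → 9 < 40 → No match. 67 → 67 ≥ 40 → Match.

Match, No match, Match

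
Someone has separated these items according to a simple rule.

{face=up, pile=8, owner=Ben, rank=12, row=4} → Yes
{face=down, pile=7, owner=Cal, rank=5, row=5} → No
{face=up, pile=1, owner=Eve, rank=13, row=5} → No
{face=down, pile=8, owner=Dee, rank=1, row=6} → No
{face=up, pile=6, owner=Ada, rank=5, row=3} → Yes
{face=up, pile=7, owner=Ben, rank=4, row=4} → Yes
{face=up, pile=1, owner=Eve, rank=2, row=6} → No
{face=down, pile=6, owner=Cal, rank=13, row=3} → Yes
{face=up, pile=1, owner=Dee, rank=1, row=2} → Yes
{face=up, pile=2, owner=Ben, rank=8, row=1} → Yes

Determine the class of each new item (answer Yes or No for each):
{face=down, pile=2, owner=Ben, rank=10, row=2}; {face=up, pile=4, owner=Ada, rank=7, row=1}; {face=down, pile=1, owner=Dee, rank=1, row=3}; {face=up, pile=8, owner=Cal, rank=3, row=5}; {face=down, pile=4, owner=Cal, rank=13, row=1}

Yes, Yes, Yes, No, Yes

The simplest hypothesis consistent with all the labels is: row ≤ 4.
Yes: {face=down, pile=2, owner=Ben, rank=10, row=2}, since row = 2.
Yes: {face=up, pile=4, owner=Ada, rank=7, row=1}, since row = 1.
Yes: {face=down, pile=1, owner=Dee, rank=1, row=3}, since row = 3.
No: {face=up, pile=8, owner=Cal, rank=3, row=5}, since row = 5.
Yes: {face=down, pile=4, owner=Cal, rank=13, row=1}, since row = 1.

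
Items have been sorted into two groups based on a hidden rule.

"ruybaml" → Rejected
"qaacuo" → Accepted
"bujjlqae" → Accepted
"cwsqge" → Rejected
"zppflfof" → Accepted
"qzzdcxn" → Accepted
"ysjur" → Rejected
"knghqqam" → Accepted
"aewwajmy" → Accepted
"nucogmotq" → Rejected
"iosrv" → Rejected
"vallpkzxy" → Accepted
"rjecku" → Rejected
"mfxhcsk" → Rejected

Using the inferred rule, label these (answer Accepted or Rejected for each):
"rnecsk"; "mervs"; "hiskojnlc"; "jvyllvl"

Rule: has a double letter. This holds for each 'Accepted' example and fails for each 'Rejected' one.
"rnecsk" — no doubled letter, hence Rejected. "mervs" — no doubled letter, hence Rejected. "hiskojnlc" — no doubled letter, hence Rejected. "jvyllvl" — 'll' doubled, hence Accepted.

Rejected, Rejected, Rejected, Accepted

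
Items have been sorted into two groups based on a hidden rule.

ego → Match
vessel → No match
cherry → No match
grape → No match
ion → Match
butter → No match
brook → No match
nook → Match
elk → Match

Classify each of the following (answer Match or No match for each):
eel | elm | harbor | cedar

Match, Match, No match, No match

Rule: length ≤ 4. This holds for each 'Match' example and fails for each 'No match' one.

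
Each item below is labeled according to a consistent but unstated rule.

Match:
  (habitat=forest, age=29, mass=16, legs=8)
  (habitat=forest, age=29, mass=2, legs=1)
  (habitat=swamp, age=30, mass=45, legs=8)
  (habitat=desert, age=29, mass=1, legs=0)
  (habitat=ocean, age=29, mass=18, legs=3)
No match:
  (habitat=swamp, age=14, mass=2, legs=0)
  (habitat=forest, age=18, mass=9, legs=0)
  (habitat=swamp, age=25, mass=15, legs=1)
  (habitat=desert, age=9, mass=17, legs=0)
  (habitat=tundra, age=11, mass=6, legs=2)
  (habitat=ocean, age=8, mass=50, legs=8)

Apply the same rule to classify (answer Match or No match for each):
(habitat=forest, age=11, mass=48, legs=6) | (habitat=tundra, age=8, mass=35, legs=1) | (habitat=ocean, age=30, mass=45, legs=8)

A rule that fits every label: age ≥ 29 — true of each 'Match' example, false of each 'No match' one.
No match: (habitat=forest, age=11, mass=48, legs=6), since age = 11. No match: (habitat=tundra, age=8, mass=35, legs=1), since age = 8. Match: (habitat=ocean, age=30, mass=45, legs=8), since age = 30.

No match, No match, Match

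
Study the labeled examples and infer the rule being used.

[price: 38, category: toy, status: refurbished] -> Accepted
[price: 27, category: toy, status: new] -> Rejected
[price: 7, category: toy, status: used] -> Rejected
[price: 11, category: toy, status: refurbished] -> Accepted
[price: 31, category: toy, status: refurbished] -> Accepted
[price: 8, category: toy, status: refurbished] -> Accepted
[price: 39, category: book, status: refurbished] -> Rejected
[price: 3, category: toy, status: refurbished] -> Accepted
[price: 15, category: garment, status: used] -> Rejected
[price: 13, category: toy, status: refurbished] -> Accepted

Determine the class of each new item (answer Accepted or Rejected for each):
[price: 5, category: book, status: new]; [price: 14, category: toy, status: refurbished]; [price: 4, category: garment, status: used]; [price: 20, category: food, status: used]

The classifier is using: category is toy AND status is refurbished.
[price: 5, category: book, status: new] → category is book, status is new → Rejected.
[price: 14, category: toy, status: refurbished] → category is toy, status is refurbished → Accepted.
[price: 4, category: garment, status: used] → category is garment, status is used → Rejected.
[price: 20, category: food, status: used] → category is food, status is used → Rejected.

Rejected, Accepted, Rejected, Rejected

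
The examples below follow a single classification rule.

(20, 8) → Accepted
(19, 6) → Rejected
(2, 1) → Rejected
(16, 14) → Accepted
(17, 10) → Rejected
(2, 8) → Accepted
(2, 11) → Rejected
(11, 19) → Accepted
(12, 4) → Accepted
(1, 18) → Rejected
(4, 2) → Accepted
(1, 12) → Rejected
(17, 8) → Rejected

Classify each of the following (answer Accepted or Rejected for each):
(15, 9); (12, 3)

Accepted, Rejected

One predicate separates the groups cleanly: sum is even.
(15, 9) → 15+9 = 24 → Accepted. (12, 3) → 12+3 = 15 → Rejected.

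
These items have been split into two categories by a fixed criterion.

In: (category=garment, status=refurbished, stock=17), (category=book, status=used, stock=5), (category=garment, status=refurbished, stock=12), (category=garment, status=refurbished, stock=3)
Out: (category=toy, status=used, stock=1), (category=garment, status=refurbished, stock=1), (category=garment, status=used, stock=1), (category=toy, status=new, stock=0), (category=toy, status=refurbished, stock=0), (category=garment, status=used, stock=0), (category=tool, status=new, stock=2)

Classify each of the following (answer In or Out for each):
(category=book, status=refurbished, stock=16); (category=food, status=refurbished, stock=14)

In, In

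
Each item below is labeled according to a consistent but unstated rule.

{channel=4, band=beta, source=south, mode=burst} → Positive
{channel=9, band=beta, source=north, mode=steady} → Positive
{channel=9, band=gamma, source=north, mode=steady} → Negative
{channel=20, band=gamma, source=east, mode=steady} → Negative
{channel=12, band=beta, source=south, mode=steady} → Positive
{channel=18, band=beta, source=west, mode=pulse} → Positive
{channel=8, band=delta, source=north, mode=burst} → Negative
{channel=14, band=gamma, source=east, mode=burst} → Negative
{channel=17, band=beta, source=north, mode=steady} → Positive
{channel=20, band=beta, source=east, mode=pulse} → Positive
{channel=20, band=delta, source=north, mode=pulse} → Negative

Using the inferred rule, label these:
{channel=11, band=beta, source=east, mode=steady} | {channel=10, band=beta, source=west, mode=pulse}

Positive, Positive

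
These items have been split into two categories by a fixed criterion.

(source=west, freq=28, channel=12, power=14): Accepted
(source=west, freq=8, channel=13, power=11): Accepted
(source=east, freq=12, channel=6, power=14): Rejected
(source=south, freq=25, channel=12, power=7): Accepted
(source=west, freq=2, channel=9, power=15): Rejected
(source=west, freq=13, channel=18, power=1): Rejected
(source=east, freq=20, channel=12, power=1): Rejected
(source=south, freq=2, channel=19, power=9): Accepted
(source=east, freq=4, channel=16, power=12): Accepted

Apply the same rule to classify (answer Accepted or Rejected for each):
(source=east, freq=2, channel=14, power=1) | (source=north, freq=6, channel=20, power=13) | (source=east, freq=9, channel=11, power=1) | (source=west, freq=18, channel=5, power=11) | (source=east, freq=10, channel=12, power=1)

One predicate separates the groups cleanly: channel ≥ 12 AND power ≥ 7.
Rejected: (source=east, freq=2, channel=14, power=1), since channel = 14, power = 1.
Accepted: (source=north, freq=6, channel=20, power=13), since channel = 20, power = 13.
Rejected: (source=east, freq=9, channel=11, power=1), since channel = 11, power = 1.
Rejected: (source=west, freq=18, channel=5, power=11), since channel = 5, power = 11.
Rejected: (source=east, freq=10, channel=12, power=1), since channel = 12, power = 1.

Rejected, Accepted, Rejected, Rejected, Rejected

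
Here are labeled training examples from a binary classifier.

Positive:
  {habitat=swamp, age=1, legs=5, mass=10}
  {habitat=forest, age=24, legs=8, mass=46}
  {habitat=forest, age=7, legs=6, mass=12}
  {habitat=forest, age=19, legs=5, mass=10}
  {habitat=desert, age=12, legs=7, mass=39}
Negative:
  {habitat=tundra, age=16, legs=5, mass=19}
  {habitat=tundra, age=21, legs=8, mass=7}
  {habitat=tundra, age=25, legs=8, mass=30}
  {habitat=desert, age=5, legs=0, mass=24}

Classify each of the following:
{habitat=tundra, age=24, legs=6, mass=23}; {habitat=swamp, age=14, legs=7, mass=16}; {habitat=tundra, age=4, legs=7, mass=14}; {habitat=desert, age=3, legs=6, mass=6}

The rule appears to be: habitat is not tundra AND legs ≥ 5.
{habitat=tundra, age=24, legs=6, mass=23} → habitat is tundra, legs = 6 → Negative. {habitat=swamp, age=14, legs=7, mass=16} → habitat is swamp, legs = 7 → Positive. {habitat=tundra, age=4, legs=7, mass=14} → habitat is tundra, legs = 7 → Negative. {habitat=desert, age=3, legs=6, mass=6} → habitat is desert, legs = 6 → Positive.

Negative, Positive, Negative, Positive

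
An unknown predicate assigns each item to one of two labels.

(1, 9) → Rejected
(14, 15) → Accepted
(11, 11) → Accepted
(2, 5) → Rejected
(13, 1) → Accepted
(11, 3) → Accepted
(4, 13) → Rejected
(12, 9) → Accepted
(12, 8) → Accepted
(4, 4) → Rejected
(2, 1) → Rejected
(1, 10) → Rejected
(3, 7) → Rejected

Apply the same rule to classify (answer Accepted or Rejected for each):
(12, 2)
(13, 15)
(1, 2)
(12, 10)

Accepted, Accepted, Rejected, Accepted

Every 'Accepted' example satisfies: first ≥ 5. None of the 'Rejected' examples do.
(12, 2) — first 12, hence Accepted. (13, 15) — first 13, hence Accepted. (1, 2) — first 1, hence Rejected. (12, 10) — first 12, hence Accepted.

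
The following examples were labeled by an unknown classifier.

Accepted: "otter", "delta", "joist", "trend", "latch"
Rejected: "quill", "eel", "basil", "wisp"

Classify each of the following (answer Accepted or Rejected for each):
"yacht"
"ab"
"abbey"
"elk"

Accepted, Rejected, Rejected, Rejected

The rule appears to be: contains 't'.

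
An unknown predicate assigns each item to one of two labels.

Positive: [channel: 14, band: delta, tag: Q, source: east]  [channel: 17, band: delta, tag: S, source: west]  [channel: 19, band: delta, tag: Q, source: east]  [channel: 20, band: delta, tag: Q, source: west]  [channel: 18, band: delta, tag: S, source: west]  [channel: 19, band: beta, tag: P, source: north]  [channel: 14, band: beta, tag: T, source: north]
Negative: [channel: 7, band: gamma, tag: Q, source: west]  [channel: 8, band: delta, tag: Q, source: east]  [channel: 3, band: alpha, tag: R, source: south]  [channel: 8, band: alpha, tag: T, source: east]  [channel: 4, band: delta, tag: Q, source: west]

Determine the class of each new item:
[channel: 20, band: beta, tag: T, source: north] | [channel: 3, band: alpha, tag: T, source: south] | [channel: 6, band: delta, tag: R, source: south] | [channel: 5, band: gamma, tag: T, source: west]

The distinguishing property — channel ≥ 14 — holds for all the 'Positive' cases and none of the 'Negative' cases.
[channel: 20, band: beta, tag: T, source: north] → channel = 20 → Positive. [channel: 3, band: alpha, tag: T, source: south] → channel = 3 → Negative. [channel: 6, band: delta, tag: R, source: south] → channel = 6 → Negative. [channel: 5, band: gamma, tag: T, source: west] → channel = 5 → Negative.

Positive, Negative, Negative, Negative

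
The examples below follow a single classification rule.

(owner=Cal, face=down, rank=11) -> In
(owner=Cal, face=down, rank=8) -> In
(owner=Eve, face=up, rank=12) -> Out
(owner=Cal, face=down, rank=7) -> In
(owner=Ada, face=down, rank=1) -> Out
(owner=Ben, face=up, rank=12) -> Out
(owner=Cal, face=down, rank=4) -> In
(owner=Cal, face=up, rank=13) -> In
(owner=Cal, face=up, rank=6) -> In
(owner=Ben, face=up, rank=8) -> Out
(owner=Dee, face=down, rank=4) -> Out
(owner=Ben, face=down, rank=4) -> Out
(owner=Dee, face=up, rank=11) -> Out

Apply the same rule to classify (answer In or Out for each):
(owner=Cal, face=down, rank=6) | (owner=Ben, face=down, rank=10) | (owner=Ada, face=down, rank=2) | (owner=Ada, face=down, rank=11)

In, Out, Out, Out

The simplest hypothesis consistent with all the labels is: owner is Cal.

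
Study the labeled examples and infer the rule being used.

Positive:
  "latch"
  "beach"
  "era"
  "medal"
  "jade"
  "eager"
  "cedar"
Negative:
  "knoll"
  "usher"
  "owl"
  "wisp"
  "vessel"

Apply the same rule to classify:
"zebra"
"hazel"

A rule that fits every label: contains 'a' — true of each 'Positive' example, false of each 'Negative' one.
"zebra" → has 'a' → Positive.
"hazel" → has 'a' → Positive.

Positive, Positive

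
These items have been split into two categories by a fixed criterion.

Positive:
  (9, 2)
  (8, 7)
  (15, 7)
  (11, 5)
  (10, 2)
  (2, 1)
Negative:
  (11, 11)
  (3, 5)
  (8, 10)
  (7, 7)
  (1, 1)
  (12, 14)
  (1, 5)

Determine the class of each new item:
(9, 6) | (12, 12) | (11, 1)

Comparing the two groups points to one rule — first > second.

Positive, Negative, Positive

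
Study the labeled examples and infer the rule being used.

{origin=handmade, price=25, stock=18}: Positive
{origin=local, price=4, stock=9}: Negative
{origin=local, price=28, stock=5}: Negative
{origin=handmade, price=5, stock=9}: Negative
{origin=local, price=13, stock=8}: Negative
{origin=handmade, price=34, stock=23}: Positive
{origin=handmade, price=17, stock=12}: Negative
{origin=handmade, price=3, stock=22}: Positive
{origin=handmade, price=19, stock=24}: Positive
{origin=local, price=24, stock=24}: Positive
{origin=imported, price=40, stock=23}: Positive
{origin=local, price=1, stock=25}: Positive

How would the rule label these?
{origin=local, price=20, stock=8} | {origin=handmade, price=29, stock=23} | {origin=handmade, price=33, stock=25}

One predicate separates the groups cleanly: stock ≥ 18.
Negative: {origin=local, price=20, stock=8}, since stock = 8.
Positive: {origin=handmade, price=29, stock=23}, since stock = 23.
Positive: {origin=handmade, price=33, stock=25}, since stock = 25.

Negative, Positive, Positive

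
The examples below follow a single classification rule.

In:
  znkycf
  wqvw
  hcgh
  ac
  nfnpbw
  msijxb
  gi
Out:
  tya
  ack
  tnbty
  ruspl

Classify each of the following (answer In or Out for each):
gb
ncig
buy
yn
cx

In, In, Out, In, In

The common property of the 'In' items is: even length. No 'Out' item has it.
gb: In (length 2). ncig: In (length 4). buy: Out (length 3). yn: In (length 2). cx: In (length 2).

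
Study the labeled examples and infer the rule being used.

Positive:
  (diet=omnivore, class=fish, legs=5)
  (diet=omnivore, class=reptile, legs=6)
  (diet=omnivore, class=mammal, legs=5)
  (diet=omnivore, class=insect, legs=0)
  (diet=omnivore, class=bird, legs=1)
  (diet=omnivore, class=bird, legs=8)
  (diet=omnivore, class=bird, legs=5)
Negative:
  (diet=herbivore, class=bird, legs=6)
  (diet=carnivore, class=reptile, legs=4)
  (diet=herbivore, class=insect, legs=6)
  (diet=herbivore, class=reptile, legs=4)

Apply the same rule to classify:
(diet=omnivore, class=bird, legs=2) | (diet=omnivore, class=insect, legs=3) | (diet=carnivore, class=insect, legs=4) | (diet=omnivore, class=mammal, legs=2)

Positive, Positive, Negative, Positive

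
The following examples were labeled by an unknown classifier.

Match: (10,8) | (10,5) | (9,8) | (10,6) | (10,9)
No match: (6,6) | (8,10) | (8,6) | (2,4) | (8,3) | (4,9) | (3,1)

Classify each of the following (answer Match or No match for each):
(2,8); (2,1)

No match, No match

Rule: first ≥ 9. This holds for each 'Match' example and fails for each 'No match' one.
(2,8): first 2 — does not pass, so No match.
(2,1): first 2 — does not pass, so No match.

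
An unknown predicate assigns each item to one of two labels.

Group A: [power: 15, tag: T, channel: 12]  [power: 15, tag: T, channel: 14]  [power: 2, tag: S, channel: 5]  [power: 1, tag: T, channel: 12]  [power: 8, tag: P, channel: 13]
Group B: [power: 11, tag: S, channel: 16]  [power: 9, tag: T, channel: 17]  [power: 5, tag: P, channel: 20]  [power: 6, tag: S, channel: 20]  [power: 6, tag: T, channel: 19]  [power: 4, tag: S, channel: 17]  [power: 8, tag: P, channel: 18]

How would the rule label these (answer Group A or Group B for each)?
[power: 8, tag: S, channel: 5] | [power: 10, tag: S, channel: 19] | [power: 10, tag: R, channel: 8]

Group A, Group B, Group A

'Group A' ⟺ channel ≤ 14.
[power: 8, tag: S, channel: 5] → channel = 5 → Group A. [power: 10, tag: S, channel: 19] → channel = 19 → Group B. [power: 10, tag: R, channel: 8] → channel = 8 → Group A.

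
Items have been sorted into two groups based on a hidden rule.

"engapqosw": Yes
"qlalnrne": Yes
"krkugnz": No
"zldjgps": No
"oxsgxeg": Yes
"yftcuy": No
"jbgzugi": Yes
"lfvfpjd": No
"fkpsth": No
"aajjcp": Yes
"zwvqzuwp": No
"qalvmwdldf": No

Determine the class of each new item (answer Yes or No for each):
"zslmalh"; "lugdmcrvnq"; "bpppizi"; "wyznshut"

No, No, Yes, No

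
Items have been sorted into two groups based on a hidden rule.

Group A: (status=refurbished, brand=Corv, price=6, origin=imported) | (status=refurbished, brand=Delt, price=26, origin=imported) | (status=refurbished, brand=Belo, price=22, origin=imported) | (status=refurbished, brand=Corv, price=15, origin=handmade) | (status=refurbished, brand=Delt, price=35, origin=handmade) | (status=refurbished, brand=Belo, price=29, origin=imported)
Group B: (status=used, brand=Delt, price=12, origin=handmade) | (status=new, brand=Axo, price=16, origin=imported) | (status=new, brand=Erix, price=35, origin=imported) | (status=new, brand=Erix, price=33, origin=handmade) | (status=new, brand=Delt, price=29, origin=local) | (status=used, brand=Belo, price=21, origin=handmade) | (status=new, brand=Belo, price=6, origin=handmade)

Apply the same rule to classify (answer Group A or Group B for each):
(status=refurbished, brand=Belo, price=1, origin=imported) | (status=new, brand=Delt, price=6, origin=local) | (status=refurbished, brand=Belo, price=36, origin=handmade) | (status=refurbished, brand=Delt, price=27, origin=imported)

Group A, Group B, Group A, Group A

The rule appears to be: status is refurbished.
(status=refurbished, brand=Belo, price=1, origin=imported) — status is refurbished, hence Group A.
(status=new, brand=Delt, price=6, origin=local) — status is new, hence Group B.
(status=refurbished, brand=Belo, price=36, origin=handmade) — status is refurbished, hence Group A.
(status=refurbished, brand=Delt, price=27, origin=imported) — status is refurbished, hence Group A.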